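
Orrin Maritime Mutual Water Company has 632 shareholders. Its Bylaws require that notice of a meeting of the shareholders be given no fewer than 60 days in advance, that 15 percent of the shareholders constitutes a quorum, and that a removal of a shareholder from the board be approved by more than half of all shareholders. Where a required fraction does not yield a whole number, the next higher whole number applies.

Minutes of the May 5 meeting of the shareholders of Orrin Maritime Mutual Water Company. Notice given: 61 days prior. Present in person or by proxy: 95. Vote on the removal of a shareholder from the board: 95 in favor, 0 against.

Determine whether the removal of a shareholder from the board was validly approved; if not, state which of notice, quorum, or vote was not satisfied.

Notice: 61 days given; 60 required. Satisfied.
Quorum: 15% of 632 = 94.80, rounded up to 95; 95 present. Satisfied.
Vote: requires a majority of all shareholders (632); a majority of 632 is 317, so 317 needed; 95 in favor. Not satisfied.

Invalid — vote requirement not satisfied.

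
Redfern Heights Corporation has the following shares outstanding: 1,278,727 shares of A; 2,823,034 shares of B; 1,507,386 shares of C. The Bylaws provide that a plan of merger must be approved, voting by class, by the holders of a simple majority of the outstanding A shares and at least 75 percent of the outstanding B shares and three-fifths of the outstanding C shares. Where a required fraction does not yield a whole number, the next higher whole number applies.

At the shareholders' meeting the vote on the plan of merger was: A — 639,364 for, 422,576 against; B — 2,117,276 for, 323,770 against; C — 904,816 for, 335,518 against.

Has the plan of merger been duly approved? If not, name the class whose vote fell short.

A: a majority of 1278727 is 639364; 639,364 required, 639,364 in favor — approved.
B: 3/4 of 2823034 = 2117275.50, rounded up to 2117276; 2,117,276 required, 2,117,276 in favor — approved.
C: 3/5 of 1507386 = 904431.60, rounded up to 904432; 904,432 required, 904,816 in favor — approved.

Approved — every class gave the required vote.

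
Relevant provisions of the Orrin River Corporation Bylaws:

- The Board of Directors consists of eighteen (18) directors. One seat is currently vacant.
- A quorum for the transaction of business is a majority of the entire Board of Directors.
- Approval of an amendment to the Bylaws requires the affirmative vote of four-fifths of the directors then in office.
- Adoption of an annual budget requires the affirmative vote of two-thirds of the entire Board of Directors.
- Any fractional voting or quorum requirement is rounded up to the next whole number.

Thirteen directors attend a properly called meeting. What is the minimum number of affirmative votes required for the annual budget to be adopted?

12

The annual budget requires two-thirds of the entire Board of Directors (18).
2/3 of 18 = 12.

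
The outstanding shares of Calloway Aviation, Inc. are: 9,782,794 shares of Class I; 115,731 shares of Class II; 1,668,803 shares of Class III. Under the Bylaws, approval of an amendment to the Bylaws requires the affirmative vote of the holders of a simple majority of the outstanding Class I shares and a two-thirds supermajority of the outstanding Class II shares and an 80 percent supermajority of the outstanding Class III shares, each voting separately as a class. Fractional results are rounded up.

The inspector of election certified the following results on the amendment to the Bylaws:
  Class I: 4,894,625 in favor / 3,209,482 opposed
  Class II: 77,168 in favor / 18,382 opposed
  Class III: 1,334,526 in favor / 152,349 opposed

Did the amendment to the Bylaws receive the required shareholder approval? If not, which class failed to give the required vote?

Class I: a majority of 9782794 is 4891398; 4,891,398 required, 4,894,625 in favor — approved.
Class II: 2/3 of 115731 = 77154; 77,154 required, 77,168 in favor — approved.
Class III: 4/5 of 1668803 = 1335042.40, rounded up to 1335043; 1,335,043 required, 1,334,526 in favor — not approved.

Not approved — the Class III shares did not give the required vote.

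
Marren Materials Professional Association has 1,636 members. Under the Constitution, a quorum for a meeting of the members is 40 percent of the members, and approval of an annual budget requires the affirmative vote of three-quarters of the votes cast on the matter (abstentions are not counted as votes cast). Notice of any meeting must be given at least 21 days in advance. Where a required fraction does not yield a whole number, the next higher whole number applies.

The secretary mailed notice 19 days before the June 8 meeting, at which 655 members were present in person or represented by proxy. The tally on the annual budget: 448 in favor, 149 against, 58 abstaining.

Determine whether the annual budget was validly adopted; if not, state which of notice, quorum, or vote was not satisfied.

Notice: 19 days given; 21 required. Not satisfied.
Quorum: 40% of 1,636 = 654.40, rounded up to 655; 655 present. Satisfied.
Vote: requires three-fourths of the votes cast (655 − 58 abstaining = 597); 3/4 of 597 = 447.75, rounded up to 448, so 448 needed; 448 in favor. Satisfied.

Invalid — notice requirement not satisfied.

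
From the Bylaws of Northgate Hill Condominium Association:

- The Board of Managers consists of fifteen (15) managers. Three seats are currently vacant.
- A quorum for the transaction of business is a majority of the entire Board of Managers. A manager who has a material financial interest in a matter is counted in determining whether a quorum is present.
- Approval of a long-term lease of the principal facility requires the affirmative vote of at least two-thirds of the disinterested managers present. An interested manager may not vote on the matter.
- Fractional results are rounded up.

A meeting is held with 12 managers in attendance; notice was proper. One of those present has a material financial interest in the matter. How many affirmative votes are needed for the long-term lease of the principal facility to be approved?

8

The long-term lease of the principal facility requires two-thirds of the disinterested managers present (12 − 1 = 11).
2/3 of 11 = 7.33, rounded up to 8.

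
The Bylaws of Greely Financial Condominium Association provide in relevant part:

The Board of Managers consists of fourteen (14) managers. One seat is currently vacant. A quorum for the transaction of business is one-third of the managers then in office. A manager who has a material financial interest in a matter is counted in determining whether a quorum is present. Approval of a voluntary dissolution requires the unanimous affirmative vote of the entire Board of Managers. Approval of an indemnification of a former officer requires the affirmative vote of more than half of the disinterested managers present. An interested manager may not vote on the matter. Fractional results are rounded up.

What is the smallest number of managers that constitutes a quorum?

5

1/3 of 13 = 4.33, rounded up to 5.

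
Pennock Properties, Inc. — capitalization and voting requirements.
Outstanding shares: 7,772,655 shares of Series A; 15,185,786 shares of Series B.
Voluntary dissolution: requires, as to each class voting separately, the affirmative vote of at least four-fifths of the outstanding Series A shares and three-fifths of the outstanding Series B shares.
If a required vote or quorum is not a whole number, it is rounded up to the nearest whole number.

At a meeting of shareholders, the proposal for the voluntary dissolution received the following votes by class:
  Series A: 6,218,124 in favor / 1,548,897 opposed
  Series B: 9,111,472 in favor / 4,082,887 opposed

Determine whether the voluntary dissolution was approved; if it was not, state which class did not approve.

Series A: 4/5 of 7772655 = 6218124; 6,218,124 required, 6,218,124 in favor — approved.
Series B: 3/5 of 15185786 = 9111471.60, rounded up to 9111472; 9,111,472 required, 9,111,472 in favor — approved.

Approved — every class gave the required vote.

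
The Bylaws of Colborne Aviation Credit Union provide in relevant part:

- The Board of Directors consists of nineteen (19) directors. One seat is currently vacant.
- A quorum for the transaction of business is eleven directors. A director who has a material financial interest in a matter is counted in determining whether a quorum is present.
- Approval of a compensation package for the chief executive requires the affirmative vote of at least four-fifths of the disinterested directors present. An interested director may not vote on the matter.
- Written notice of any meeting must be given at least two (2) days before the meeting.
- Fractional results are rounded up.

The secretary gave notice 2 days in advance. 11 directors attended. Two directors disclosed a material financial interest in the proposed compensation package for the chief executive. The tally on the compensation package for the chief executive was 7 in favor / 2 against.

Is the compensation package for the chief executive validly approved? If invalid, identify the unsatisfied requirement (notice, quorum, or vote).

Notice: 2 days given; 2 required (2 ≥ 2). Satisfied.
Quorum: 11 present (interested directors count toward quorum); quorum is 11. Satisfied.
Vote: the compensation package for the chief executive requires four-fifths of the disinterested directors present (11 − 2 = 9). 4/5 of 9 = 7.20, rounded up to 8, so 8 affirmative votes are needed; 7 voted in favor. Not satisfied.

Invalid — vote requirement not satisfied.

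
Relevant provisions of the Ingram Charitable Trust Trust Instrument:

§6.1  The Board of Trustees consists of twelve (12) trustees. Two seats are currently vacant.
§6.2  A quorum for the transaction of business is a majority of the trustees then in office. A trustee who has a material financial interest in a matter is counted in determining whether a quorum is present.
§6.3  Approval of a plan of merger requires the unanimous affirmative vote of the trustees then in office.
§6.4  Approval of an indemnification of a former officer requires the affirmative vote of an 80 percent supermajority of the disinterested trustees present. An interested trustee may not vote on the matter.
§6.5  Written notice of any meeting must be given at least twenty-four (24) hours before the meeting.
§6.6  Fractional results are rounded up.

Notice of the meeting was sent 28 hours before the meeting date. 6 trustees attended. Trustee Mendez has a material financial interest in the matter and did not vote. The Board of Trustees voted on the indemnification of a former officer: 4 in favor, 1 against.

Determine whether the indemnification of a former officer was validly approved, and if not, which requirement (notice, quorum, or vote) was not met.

Valid — all requirements satisfied.

Notice: 28 hours given; 24 required (28 ≥ 24). Satisfied.
Quorum: 6 present (interested trustees count toward quorum); quorum is 6. Satisfied.
Vote: the indemnification of a former officer requires four-fifths of the disinterested trustees present (6 − 1 = 5). 4/5 of 5 = 4, so 4 affirmative votes are needed; 4 voted in favor. Satisfied.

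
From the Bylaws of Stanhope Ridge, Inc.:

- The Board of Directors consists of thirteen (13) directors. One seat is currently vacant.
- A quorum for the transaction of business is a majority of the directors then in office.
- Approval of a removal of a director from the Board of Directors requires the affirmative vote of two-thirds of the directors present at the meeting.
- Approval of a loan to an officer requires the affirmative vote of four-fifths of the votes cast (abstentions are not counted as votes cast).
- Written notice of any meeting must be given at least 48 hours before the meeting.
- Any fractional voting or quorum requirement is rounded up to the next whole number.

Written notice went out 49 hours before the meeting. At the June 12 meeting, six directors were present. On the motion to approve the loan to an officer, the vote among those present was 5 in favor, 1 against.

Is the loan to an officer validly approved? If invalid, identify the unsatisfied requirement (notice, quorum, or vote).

Notice: 49 hours given; 48 required (49 ≥ 48). Satisfied.
Quorum: 6 present; quorum is 7. Not satisfied.
Vote: the loan to an officer requires four-fifths of the votes cast (6). 4/5 of 6 = 4.80, rounded up to 5, so 5 affirmative votes are needed; 5 voted in favor. Satisfied. (Moot — without a quorum no business can be validly transacted.)

Invalid — quorum requirement not satisfied.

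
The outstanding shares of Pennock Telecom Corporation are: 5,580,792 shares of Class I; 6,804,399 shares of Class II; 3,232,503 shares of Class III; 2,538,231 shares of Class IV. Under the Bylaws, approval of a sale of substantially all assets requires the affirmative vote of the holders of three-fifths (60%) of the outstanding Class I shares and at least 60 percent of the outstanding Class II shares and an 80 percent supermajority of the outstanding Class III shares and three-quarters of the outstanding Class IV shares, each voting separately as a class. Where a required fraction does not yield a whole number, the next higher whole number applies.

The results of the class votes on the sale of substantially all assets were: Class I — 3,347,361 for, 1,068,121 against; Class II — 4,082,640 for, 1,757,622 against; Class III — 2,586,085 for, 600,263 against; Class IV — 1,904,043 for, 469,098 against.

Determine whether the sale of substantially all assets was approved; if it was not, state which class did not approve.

Not approved — the Class I shares did not give the required vote.

Class I: 3/5 of 5580792 = 3348475.20, rounded up to 3348476; 3,348,476 required, 3,347,361 in favor — not approved.
Class II: 3/5 of 6804399 = 4082639.40, rounded up to 4082640; 4,082,640 required, 4,082,640 in favor — approved.
Class III: 4/5 of 3232503 = 2586002.40, rounded up to 2586003; 2,586,003 required, 2,586,085 in favor — approved.
Class IV: 3/4 of 2538231 = 1903673.25, rounded up to 1903674; 1,903,674 required, 1,904,043 in favor — approved.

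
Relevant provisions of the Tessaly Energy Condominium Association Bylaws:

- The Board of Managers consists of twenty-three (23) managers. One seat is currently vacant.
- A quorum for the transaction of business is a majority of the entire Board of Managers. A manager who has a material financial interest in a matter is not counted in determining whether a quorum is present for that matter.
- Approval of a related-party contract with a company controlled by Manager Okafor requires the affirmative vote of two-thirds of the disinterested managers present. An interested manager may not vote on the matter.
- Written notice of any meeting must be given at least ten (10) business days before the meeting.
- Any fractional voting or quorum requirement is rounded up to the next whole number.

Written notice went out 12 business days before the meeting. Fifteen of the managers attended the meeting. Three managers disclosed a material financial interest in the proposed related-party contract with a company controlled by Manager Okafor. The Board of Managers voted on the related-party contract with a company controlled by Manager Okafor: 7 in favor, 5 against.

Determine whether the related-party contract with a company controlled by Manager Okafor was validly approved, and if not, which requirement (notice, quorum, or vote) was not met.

Invalid — vote requirement not satisfied.

Notice: 12 business days given; 10 required (12 ≥ 10). Satisfied.
Quorum: 15 present, but the 3 interested managers do not count, leaving 12. Quorum is 12. Satisfied.
Vote: the related-party contract with a company controlled by Manager Okafor requires two-thirds of the disinterested managers present (15 − 3 = 12). 2/3 of 12 = 8, so 8 affirmative votes are needed; 7 voted in favor. Not satisfied.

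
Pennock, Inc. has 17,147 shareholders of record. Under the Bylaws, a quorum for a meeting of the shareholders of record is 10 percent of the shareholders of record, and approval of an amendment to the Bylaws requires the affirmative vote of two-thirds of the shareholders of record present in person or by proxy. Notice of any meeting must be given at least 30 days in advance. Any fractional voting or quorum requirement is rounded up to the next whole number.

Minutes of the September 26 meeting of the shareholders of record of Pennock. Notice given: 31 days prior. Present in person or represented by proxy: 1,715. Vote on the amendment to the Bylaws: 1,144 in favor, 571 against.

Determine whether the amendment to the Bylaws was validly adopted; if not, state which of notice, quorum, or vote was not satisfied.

Notice: 31 days given; 30 required. Satisfied.
Quorum: 10% of 17,147 = 1,714.70, rounded up to 1,715; 1,715 present. Satisfied.
Vote: requires two-thirds of those present (1,715); 2/3 of 1715 = 1143.33, rounded up to 1144, so 1,144 needed; 1,144 in favor. Satisfied.

Valid — all requirements satisfied.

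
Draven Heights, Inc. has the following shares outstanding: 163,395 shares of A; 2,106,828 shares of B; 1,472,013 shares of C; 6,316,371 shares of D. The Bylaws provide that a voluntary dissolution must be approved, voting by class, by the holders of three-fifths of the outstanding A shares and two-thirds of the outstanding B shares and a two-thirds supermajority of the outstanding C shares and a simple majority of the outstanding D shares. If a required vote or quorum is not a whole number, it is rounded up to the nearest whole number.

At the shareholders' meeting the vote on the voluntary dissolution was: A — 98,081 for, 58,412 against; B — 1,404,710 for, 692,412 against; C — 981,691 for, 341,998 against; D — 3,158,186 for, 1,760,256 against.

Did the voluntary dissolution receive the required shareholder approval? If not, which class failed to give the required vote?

Approved — every class gave the required vote.

A: 3/5 of 163395 = 98037; 98,037 required, 98,081 in favor — approved.
B: 2/3 of 2106828 = 1404552; 1,404,552 required, 1,404,710 in favor — approved.
C: 2/3 of 1472013 = 981342; 981,342 required, 981,691 in favor — approved.
D: a majority of 6316371 is 3158186; 3,158,186 required, 3,158,186 in favor — approved.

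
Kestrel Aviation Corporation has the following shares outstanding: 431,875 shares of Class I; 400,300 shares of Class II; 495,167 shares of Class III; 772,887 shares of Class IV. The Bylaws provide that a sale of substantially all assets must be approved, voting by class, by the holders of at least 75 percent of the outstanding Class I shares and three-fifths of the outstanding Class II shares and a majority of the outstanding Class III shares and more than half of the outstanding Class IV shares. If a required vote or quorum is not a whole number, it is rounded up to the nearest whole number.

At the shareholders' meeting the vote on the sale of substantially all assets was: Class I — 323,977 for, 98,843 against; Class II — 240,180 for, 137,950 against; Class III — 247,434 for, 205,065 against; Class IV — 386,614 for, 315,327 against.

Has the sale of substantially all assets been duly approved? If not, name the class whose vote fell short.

Not approved — the Class III shares did not give the required vote.

Class I: 3/4 of 431875 = 323906.25, rounded up to 323907; 323,907 required, 323,977 in favor — approved.
Class II: 3/5 of 400300 = 240180; 240,180 required, 240,180 in favor — approved.
Class III: a majority of 495167 is 247584; 247,584 required, 247,434 in favor — not approved.
Class IV: a majority of 772887 is 386444; 386,444 required, 386,614 in favor — approved.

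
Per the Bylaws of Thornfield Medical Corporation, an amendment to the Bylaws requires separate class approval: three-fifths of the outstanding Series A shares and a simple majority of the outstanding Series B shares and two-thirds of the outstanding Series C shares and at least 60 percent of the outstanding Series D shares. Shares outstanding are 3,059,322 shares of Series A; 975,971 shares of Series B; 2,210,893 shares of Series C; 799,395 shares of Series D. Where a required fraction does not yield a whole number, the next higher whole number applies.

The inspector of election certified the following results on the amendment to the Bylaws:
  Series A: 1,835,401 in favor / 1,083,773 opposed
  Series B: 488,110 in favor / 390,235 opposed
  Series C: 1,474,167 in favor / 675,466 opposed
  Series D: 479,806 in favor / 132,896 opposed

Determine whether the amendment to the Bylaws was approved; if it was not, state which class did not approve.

Not approved — the Series A shares did not give the required vote.

Series A: 3/5 of 3059322 = 1835593.20, rounded up to 1835594; 1,835,594 required, 1,835,401 in favor — not approved.
Series B: a majority of 975971 is 487986; 487,986 required, 488,110 in favor — approved.
Series C: 2/3 of 2210893 = 1473928.67, rounded up to 1473929; 1,473,929 required, 1,474,167 in favor — approved.
Series D: 3/5 of 799395 = 479637; 479,637 required, 479,806 in favor — approved.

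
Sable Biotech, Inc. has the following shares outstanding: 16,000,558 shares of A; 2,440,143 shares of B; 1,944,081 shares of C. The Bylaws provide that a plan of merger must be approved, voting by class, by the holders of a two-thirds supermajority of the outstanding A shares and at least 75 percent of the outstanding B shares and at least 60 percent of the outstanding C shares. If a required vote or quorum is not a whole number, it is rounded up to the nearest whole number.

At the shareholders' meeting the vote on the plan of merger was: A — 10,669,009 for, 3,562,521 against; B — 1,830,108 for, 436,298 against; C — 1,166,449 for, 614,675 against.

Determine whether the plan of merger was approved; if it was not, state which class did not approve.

A: 2/3 of 16000558 = 10667038.67, rounded up to 10667039; 10,667,039 required, 10,669,009 in favor — approved.
B: 3/4 of 2440143 = 1830107.25, rounded up to 1830108; 1,830,108 required, 1,830,108 in favor — approved.
C: 3/5 of 1944081 = 1166448.60, rounded up to 1166449; 1,166,449 required, 1,166,449 in favor — approved.

Approved — every class gave the required vote.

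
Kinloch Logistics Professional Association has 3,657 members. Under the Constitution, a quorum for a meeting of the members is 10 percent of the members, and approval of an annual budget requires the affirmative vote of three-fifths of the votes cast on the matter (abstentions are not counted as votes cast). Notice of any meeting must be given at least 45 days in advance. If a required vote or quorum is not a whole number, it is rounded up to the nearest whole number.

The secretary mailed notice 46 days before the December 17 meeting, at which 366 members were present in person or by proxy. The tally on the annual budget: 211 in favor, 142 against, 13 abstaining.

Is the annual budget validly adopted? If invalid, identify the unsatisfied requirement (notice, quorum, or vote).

Notice: 46 days given; 45 required. Satisfied.
Quorum: 10% of 3,657 = 365.70, rounded up to 366; 366 present. Satisfied.
Vote: requires three-fifths of the votes cast (366 − 13 abstaining = 353); 3/5 of 353 = 211.80, rounded up to 212, so 212 needed; 211 in favor. Not satisfied.

Invalid — vote requirement not satisfied.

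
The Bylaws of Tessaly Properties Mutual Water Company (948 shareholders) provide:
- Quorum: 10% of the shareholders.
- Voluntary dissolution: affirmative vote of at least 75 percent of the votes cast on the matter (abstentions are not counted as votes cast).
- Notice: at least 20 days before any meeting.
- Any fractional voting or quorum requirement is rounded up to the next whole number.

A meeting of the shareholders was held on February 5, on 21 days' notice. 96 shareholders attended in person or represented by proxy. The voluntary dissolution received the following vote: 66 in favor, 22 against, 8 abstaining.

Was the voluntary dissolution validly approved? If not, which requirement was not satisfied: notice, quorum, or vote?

Notice: 21 days given; 20 required. Satisfied.
Quorum: 10% of 948 = 94.80, rounded up to 95; 96 present. Satisfied.
Vote: requires three-fourths of the votes cast (96 − 8 abstaining = 88); 3/4 of 88 = 66, so 66 needed; 66 in favor. Satisfied.

Valid — all requirements satisfied.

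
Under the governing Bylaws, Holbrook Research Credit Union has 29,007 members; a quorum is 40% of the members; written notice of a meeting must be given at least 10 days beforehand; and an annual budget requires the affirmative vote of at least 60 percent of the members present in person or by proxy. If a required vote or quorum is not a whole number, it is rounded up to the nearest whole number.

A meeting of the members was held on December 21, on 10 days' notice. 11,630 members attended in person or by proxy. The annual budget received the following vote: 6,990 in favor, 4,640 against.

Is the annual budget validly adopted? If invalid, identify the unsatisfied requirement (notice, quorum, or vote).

Notice: 10 days given; 10 required. Satisfied.
Quorum: 40% of 29,007 = 11,602.80, rounded up to 11,603; 11,630 present. Satisfied.
Vote: requires three-fifths of those present (11,630); 3/5 of 11630 = 6978, so 6,978 needed; 6,990 in favor. Satisfied.

Valid — all requirements satisfied.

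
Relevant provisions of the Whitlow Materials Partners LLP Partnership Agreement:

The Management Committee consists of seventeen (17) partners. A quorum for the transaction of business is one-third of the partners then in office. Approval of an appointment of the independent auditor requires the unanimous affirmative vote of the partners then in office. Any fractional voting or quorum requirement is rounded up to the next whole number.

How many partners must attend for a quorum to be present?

6

1/3 of 17 = 5.67, rounded up to 6.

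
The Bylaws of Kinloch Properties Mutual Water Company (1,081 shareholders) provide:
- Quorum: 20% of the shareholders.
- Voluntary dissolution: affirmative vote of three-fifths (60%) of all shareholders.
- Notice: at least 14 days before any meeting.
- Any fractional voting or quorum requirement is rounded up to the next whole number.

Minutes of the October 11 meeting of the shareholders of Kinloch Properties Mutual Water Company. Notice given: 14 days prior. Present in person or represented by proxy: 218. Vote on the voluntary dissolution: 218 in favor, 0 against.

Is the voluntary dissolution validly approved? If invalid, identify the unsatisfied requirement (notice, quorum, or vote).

Notice: 14 days given; 14 required. Satisfied.
Quorum: 20% of 1,081 = 216.20, rounded up to 217; 218 present. Satisfied.
Vote: requires three-fifths of all shareholders (1,081); 3/5 of 1081 = 648.60, rounded up to 649, so 649 needed; 218 in favor. Not satisfied.

Invalid — vote requirement not satisfied.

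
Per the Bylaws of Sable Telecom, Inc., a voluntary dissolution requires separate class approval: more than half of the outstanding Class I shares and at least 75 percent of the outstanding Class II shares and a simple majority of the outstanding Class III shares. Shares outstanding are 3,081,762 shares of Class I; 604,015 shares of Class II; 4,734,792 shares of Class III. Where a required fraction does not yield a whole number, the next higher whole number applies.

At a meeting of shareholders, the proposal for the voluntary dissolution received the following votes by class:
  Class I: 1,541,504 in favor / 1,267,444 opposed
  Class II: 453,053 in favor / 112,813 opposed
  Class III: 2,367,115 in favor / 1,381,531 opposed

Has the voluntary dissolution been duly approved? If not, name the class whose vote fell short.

Class I: a majority of 3081762 is 1540882; 1,540,882 required, 1,541,504 in favor — approved.
Class II: 3/4 of 604015 = 453011.25, rounded up to 453012; 453,012 required, 453,053 in favor — approved.
Class III: a majority of 4734792 is 2367397; 2,367,397 required, 2,367,115 in favor — not approved.

Not approved — the Class III shares did not give the required vote.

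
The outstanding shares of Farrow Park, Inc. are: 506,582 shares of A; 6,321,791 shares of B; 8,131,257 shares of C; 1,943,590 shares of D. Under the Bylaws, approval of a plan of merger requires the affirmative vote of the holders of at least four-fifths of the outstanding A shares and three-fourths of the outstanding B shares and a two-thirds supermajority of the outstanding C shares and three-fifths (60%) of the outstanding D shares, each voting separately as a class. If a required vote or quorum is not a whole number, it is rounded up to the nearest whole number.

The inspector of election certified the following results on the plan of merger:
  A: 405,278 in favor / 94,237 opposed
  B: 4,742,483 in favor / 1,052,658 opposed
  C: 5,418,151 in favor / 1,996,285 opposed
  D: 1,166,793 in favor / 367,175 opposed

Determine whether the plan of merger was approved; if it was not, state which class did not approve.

A: 4/5 of 506582 = 405265.60, rounded up to 405266; 405,266 required, 405,278 in favor — approved.
B: 3/4 of 6321791 = 4741343.25, rounded up to 4741344; 4,741,344 required, 4,742,483 in favor — approved.
C: 2/3 of 8131257 = 5420838; 5,420,838 required, 5,418,151 in favor — not approved.
D: 3/5 of 1943590 = 1166154; 1,166,154 required, 1,166,793 in favor — approved.

Not approved — the C shares did not give the required vote.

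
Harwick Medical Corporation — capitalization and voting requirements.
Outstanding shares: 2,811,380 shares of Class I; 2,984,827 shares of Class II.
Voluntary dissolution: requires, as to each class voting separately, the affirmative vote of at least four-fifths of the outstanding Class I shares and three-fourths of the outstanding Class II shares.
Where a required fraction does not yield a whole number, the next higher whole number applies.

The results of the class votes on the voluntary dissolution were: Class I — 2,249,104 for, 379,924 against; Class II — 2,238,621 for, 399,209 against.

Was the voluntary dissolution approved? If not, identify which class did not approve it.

Class I: 4/5 of 2811380 = 2249104; 2,249,104 required, 2,249,104 in favor — approved.
Class II: 3/4 of 2984827 = 2238620.25, rounded up to 2238621; 2,238,621 required, 2,238,621 in favor — approved.

Approved — every class gave the required vote.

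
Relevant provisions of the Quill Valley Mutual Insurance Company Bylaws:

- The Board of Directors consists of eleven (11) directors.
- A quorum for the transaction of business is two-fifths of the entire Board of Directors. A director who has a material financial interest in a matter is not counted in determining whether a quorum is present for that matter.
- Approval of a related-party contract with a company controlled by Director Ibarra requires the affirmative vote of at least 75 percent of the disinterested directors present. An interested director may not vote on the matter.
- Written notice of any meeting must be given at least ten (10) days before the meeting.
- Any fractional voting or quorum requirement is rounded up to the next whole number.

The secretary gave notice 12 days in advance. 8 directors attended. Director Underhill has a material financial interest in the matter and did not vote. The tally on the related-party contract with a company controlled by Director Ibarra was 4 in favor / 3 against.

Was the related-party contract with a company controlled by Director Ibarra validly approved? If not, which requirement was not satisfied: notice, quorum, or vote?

Invalid — vote requirement not satisfied.

Notice: 12 days given; 10 required (12 ≥ 10). Satisfied.
Quorum: 8 present, but the 1 interested director does not count, leaving 7. Quorum is 5. Satisfied.
Vote: the related-party contract with a company controlled by Director Ibarra requires three-fourths of the disinterested directors present (8 − 1 = 7). 3/4 of 7 = 5.25, rounded up to 6, so 6 affirmative votes are needed; 4 voted in favor. Not satisfied.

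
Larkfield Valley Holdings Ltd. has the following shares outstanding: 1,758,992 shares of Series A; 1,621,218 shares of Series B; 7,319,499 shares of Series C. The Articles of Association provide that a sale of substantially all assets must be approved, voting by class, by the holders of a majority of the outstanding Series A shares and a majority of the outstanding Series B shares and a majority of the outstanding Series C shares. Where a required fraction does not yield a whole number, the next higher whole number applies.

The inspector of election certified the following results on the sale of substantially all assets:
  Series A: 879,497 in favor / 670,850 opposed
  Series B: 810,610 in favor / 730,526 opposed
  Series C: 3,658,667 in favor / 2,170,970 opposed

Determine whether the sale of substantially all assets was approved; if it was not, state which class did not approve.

Series A: a majority of 1758992 is 879497; 879,497 required, 879,497 in favor — approved.
Series B: a majority of 1621218 is 810610; 810,610 required, 810,610 in favor — approved.
Series C: a majority of 7319499 is 3659750; 3,659,750 required, 3,658,667 in favor — not approved.

Not approved — the Series C shares did not give the required vote.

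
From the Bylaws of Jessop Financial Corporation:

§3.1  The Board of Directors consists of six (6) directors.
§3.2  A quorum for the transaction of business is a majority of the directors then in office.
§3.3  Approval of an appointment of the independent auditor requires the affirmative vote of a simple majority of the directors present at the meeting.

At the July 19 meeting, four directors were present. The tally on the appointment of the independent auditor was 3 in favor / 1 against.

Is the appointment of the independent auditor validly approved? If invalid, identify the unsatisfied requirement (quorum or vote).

Valid — all requirements satisfied.

Quorum: 4 present; quorum is 4. Satisfied.
Vote: the appointment of the independent auditor requires a majority of the directors present (4). A majority of 4 is 3, so 3 affirmative votes are needed; 3 voted in favor. Satisfied.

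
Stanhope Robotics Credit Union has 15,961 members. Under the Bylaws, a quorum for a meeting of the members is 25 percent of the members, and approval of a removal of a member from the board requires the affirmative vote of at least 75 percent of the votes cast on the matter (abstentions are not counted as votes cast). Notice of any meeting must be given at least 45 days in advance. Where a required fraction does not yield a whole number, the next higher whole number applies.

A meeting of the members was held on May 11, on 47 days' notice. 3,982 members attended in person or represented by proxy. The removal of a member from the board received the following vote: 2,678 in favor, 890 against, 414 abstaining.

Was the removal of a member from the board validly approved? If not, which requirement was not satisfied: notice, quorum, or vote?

Invalid — quorum requirement not satisfied.

Notice: 47 days given; 45 required. Satisfied.
Quorum: 25% of 15,961 = 3,990.25, rounded up to 3,991; 3,982 present. Not satisfied.
Vote: requires three-fourths of the votes cast (3,982 − 414 abstaining = 3,568); 3/4 of 3568 = 2676, so 2,676 needed; 2,678 in favor. Satisfied.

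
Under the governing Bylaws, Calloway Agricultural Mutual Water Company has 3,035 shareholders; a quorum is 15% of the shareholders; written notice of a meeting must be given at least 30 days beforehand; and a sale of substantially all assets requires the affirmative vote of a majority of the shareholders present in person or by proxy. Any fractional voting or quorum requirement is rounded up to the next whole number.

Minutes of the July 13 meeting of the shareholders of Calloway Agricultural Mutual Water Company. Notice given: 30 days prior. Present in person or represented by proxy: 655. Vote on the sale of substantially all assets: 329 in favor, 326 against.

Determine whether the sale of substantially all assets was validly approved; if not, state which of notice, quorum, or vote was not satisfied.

Notice: 30 days given; 30 required. Satisfied.
Quorum: 15% of 3,035 = 455.25, rounded up to 456; 655 present. Satisfied.
Vote: requires a majority of those present (655); a majority of 655 is 328, so 328 needed; 329 in favor. Satisfied.

Valid — all requirements satisfied.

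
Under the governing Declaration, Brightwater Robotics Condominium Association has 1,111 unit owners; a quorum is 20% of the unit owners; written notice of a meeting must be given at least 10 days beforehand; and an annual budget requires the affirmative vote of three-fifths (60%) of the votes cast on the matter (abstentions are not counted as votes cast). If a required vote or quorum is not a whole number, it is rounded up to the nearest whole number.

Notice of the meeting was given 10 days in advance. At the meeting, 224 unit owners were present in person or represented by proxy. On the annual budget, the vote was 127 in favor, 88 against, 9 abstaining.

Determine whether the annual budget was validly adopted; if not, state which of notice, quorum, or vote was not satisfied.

Invalid — vote requirement not satisfied.

Notice: 10 days given; 10 required. Satisfied.
Quorum: 20% of 1,111 = 222.20, rounded up to 223; 224 present. Satisfied.
Vote: requires three-fifths of the votes cast (224 − 9 abstaining = 215); 3/5 of 215 = 129, so 129 needed; 127 in favor. Not satisfied.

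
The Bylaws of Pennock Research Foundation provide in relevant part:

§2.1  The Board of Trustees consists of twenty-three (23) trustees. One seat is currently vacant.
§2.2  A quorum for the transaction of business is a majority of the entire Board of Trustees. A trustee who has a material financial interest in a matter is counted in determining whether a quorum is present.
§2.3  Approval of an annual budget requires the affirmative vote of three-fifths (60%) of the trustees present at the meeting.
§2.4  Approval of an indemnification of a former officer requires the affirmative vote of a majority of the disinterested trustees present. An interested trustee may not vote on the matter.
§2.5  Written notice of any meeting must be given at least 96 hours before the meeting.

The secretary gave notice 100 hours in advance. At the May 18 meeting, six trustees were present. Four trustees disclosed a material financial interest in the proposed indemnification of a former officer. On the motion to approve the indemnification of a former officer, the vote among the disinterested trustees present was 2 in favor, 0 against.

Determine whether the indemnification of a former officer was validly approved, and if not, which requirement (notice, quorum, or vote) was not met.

Notice: 100 hours given; 96 required (100 ≥ 96). Satisfied.
Quorum: 6 present (interested trustees count toward quorum); quorum is 12. Not satisfied.
Vote: the indemnification of a former officer requires a majority of the disinterested trustees present (6 − 4 = 2). A majority of 2 is 2, so 2 affirmative votes are needed; 2 voted in favor. Satisfied. (Moot — without a quorum no business can be validly transacted.)

Invalid — quorum requirement not satisfied.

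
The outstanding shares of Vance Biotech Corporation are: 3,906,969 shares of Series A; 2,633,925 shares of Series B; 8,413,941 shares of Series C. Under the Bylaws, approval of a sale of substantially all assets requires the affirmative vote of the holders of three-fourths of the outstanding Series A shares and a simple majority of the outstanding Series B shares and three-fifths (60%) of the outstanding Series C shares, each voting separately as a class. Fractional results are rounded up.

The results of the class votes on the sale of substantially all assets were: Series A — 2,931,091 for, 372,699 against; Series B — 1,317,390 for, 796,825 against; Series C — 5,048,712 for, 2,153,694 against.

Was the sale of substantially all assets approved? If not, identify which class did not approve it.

Series A: 3/4 of 3906969 = 2930226.75, rounded up to 2930227; 2,930,227 required, 2,931,091 in favor — approved.
Series B: a majority of 2633925 is 1316963; 1,316,963 required, 1,317,390 in favor — approved.
Series C: 3/5 of 8413941 = 5048364.60, rounded up to 5048365; 5,048,365 required, 5,048,712 in favor — approved.

Approved — every class gave the required vote.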